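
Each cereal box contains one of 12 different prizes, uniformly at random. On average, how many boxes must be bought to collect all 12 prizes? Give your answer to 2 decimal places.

After i distinct types are collected, each trial gives a new one with probability (12−i)/12, so the expected wait for the next new type is 12/(12−i).
E = 12/12 + 12/11 + 12/10 + 12/9 + 12/8 + 12/7 + 12/6 + 12/5 + 12/4 + 12/3 + 12/2 + 12/1 = 86021/2310 ≈ 37.24.

37.24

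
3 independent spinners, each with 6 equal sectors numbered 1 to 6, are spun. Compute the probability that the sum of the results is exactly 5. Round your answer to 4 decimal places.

There are 6^3 = 216 equally likely outcomes.
The number of ordered 3-tuples from {1,…,6} summing to 5 is 6.
P(sum = 5) = 6/216 = 1/36 ≈ 0.0278.

0.0278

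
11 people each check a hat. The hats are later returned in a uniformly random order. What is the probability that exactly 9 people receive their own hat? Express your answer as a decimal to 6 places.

Choose which 9 of the 11 are fixed: C(11,9) = 55 ways.
The remaining 2 must have no fixed point: D(2) = 1.
P = 55·1/39916800 = 1/725760 ≈ 0.000001.

0.000001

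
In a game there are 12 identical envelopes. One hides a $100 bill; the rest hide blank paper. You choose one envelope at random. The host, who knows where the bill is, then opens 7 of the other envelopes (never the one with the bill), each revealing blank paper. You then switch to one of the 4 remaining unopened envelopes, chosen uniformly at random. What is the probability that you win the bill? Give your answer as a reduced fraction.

11/48

Your original envelope holds the bill with probability 1/12, so the other 11 collectively hold it with probability 11/12.
The host can always find 7 empty envelopes to open, so the reveals don't change that 11/12; it is now spread over the 4 remaining unopened envelopes.
P(win by switching) = (11/12) · (1/4) = 11/48.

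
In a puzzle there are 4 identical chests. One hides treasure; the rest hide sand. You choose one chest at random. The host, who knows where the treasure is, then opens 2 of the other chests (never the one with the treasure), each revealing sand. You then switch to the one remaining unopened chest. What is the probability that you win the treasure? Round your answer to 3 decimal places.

0.750

Your original chest holds the treasure with probability 1/4, so the other 3 collectively hold it with probability 3/4.
The host can always find 2 empty chests to open, so the reveals don't change that 3/4; it is now spread over the 1 remaining unopened chest.
P(win by switching) = (3/4) · (1/1) = 3/4 ≈ 0.750.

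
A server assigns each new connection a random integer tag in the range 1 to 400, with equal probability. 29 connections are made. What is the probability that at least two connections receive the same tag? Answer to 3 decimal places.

It's easier to compute the probability that all 29 are distinct.
P(all distinct) = 400/400 · 399/400 · ··· · 372/400 ≈ 0.353.
So the probability of at least one match is 1 − 0.353 = 0.647.

0.647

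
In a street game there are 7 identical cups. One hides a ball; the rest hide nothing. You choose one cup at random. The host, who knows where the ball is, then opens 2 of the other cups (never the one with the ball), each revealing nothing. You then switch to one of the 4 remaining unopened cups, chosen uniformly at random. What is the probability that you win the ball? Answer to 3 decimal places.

0.214

Your original cup holds the ball with probability 1/7, so the other 6 collectively hold it with probability 6/7.
The host can always find 2 empty cups to open, so the reveals don't change that 6/7; it is now spread over the 4 remaining unopened cups.
P(win by switching) = (6/7) · (1/4) = 3/14 ≈ 0.214.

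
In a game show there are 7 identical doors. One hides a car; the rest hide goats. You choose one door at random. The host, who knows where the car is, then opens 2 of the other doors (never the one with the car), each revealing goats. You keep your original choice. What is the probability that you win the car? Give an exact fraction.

The host can always open 2 empty doors regardless of your choice, so the reveals give no information about your original door.
P(win by staying) = 1/7.

1/7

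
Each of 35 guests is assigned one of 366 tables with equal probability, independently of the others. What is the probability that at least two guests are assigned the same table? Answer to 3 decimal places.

0.813

It's easier to compute the probability that all 35 are distinct.
P(all distinct) = 366/366 · 365/366 · ··· · 332/366 ≈ 0.187.
So the probability of at least one match is 1 − 0.187 = 0.813.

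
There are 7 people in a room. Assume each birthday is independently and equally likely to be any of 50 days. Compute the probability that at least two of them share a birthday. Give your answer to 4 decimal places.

It's easier to compute the probability that all 7 are distinct.
P(all distinct) = 50/50 · 49/50 · ··· · 44/50 ≈ 0.6444.
So the probability of at least one match is 1 − 0.6444 = 0.3556.

0.3556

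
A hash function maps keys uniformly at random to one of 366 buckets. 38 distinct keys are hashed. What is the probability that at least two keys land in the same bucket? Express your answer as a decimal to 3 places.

0.863

It's easier to compute the probability that all 38 are distinct.
P(all distinct) = 366/366 · 365/366 · ··· · 329/366 ≈ 0.137.
So the probability of at least one match is 1 − 0.137 = 0.863.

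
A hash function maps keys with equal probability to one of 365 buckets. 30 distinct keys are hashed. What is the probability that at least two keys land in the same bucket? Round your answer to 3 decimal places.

It's easier to compute the probability that all 30 are distinct.
P(all distinct) = 365/365 · 364/365 · ··· · 336/365 ≈ 0.294.
So the probability of at least one match is 1 − 0.294 = 0.706.

0.706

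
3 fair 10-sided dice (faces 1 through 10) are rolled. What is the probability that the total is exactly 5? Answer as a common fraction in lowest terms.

There are 10^3 = 1000 equally likely outcomes.
The number of ordered 3-tuples from {1,…,10} summing to 5 is 6.
P(sum = 5) = 6/1000 = 3/500.

3/500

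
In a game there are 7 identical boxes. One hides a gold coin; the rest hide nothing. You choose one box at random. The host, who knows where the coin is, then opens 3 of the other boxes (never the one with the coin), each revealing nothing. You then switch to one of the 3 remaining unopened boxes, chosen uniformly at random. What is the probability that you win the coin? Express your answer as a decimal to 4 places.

0.2857

Your original box holds the coin with probability 1/7, so the other 6 collectively hold it with probability 6/7.
The host can always find 3 empty boxes to open, so the reveals don't change that 6/7; it is now spread over the 3 remaining unopened boxes.
P(win by switching) = (6/7) · (1/3) = 2/7 ≈ 0.2857.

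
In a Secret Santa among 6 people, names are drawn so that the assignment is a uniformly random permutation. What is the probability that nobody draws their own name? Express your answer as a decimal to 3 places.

0.368

This is the derangement probability: permutations of 6 with no fixed point.
D(6) = 6! · (1 − 1/1! + 1/2! − ··· + (−1)^6/6!) = 265.
P = 265/720 = 53/144 ≈ 0.368.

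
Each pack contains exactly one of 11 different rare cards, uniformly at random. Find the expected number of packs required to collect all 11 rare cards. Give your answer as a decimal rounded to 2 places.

33.22

After i distinct types are collected, each trial gives a new one with probability (11−i)/11, so the expected wait for the next new type is 11/(11−i).
E = 11/11 + 11/10 + 11/9 + 11/8 + 11/7 + 11/6 + 11/5 + 11/4 + 11/3 + 11/2 + 11/1 = 83711/2520 ≈ 33.22.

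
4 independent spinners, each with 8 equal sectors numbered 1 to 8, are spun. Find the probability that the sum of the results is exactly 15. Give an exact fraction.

71/1024

There are 8^4 = 4096 equally likely outcomes.
The number of ordered 4-tuples from {1,…,8} summing to 15 is 284.
P(sum = 15) = 284/4096 = 71/1024.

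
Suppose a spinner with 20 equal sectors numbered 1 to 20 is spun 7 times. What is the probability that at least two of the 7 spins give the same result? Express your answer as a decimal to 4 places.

0.6948

P(all 7 different) = 20/20 · 19/20 · ··· · 14/20 ≈ 0.3052.
P(at least two equal) = 1 − 0.3052 = 0.6948.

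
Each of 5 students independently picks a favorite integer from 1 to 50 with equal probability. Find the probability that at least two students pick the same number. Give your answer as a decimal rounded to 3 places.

0.186

It's easier to compute the probability that all 5 are distinct.
P(all distinct) = 50/50 · 49/50 · ··· · 46/50 ≈ 0.814.
So the probability of at least one match is 1 − 0.814 = 0.186.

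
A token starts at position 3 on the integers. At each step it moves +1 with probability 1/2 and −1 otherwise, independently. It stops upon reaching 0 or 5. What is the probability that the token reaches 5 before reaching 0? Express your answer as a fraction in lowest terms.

3/5

With a fair step, P(i) = ½P(i−1) + ½P(i+1) with P(0)=0, P(5)=1 has the linear solution P(i) = i/5.
P(3) = 3/5.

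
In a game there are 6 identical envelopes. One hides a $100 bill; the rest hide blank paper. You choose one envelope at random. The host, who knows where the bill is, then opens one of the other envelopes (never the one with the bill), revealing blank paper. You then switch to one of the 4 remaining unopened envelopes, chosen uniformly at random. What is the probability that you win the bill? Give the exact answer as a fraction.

Your original envelope holds the bill with probability 1/6, so the other 5 collectively hold it with probability 5/6.
The host can always find an empty envelope to open, so this doesn't change that 5/6; it is now spread over the 4 remaining unopened envelopes.
P(win by switching) = (5/6) · (1/4) = 5/24.

5/24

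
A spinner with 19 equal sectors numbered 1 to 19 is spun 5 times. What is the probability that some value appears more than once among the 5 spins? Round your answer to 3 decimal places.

0.436

P(all 5 different) = 19/19 · 18/19 · ··· · 15/19 ≈ 0.564.
P(at least two equal) = 1 − 0.564 = 0.436.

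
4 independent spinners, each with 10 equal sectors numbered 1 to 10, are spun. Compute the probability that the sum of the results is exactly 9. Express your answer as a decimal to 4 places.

0.0056

There are 10^4 = 10000 equally likely outcomes.
The number of ordered 4-tuples from {1,…,10} summing to 9 is 56.
P(sum = 9) = 56/10000 = 7/1250 ≈ 0.0056.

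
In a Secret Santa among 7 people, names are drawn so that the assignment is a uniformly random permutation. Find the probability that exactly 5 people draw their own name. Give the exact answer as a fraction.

1/240

Choose which 5 of the 7 are fixed: C(7,5) = 21 ways.
The remaining 2 must have no fixed point: D(2) = 1.
P = 21·1/5040 = 1/240.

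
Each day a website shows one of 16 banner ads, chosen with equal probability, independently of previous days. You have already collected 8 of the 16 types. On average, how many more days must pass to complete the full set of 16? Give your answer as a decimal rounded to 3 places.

43.486

Starting from 8 distinct types, each trial gives a new one with probability (16−i)/16 when i types are held, so the wait for the next new type is 16/(16−i).
E = 16/8 + 16/7 + 16/6 + 16/5 + 16/4 + 16/3 + 16/2 + 16/1 = 1522/35 ≈ 43.486.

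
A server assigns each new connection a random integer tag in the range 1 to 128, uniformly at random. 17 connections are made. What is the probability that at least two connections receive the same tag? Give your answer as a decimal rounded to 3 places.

It's easier to compute the probability that all 17 are distinct.
P(all distinct) = 128/128 · 127/128 · ··· · 112/128 ≈ 0.329.
So the probability of at least one match is 1 − 0.329 = 0.671.

0.671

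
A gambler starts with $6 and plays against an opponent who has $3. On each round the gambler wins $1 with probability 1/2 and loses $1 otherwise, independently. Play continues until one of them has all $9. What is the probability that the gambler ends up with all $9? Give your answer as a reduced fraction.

With a fair step, P(i) = ½P(i−1) + ½P(i+1) with P(0)=0, P(9)=1 has the linear solution P(i) = i/9.
P(6) = 6/9 = 2/3.

2/3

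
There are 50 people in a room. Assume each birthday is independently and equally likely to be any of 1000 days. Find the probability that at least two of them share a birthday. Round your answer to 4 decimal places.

0.7123

It's easier to compute the probability that all 50 are distinct.
P(all distinct) = 1000/1000 · 999/1000 · ··· · 951/1000 ≈ 0.2877.
So the probability of at least one match is 1 − 0.2877 = 0.7123.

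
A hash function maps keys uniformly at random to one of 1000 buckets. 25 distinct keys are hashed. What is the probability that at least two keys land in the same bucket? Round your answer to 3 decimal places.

0.261

It's easier to compute the probability that all 25 are distinct.
P(all distinct) = 1000/1000 · 999/1000 · ··· · 976/1000 ≈ 0.739.
So the probability of at least one match is 1 − 0.739 = 0.261.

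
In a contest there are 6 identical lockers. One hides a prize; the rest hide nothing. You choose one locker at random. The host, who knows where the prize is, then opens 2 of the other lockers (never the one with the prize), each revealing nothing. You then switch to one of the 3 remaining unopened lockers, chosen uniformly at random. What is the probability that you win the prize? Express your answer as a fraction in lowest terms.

Your original locker holds the prize with probability 1/6, so the other 5 collectively hold it with probability 5/6.
The host can always find 2 empty lockers to open, so the reveals don't change that 5/6; it is now spread over the 3 remaining unopened lockers.
P(win by switching) = (5/6) · (1/3) = 5/18.

5/18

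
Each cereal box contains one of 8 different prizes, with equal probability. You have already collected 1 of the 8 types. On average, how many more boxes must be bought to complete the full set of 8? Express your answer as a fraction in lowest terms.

Starting from 1 distinct type, each trial gives a new one with probability (8−i)/8 when i types are held, so the wait for the next new type is 8/(8−i).
E = 8/7 + 8/6 + 8/5 + 8/4 + 8/3 + 8/2 + 8/1 = 726/35.

726/35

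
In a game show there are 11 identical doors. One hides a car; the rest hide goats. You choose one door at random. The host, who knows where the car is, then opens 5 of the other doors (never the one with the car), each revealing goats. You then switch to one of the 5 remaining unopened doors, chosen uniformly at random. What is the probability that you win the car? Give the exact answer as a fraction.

2/11

Your original door holds the car with probability 1/11, so the other 10 collectively hold it with probability 10/11.
The host can always find 5 empty doors to open, so the reveals don't change that 10/11; it is now spread over the 5 remaining unopened doors.
P(win by switching) = (10/11) · (1/5) = 2/11.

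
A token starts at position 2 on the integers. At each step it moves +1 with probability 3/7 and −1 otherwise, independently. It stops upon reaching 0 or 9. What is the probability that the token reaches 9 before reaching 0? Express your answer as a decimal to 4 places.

Let r = q/p = (4/7)/(3/7) = 4/3. The recurrence P(i) = p·P(i+1) + q·P(i−1) with P(0)=0, P(9)=1 gives P(i) = (1 − r^i)/(1 − r^9).
P(2) = (1 − (4/3)^2) / (1 − (4/3)^9) = 15309/242461 ≈ 0.0631.

0.0631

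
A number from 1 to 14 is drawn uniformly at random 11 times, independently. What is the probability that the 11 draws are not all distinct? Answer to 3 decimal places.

P(all 11 different) = 14/14 · 13/14 · ··· · 4/14 ≈ 0.004.
P(at least two equal) = 1 − 0.004 = 0.996.

0.996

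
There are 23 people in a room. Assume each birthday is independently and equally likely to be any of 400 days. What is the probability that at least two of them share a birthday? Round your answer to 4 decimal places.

It's easier to compute the probability that all 23 are distinct.
P(all distinct) = 400/400 · 399/400 · ··· · 378/400 ≈ 0.5248.
So the probability of at least one match is 1 − 0.5248 = 0.4752.

0.4752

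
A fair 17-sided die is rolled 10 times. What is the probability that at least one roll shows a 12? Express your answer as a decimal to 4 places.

0.4546

P(no roll shows a 12) = (16/17)^10 ≈ 0.5454.
P(at least one) = 1 − 0.5454 = 0.4546.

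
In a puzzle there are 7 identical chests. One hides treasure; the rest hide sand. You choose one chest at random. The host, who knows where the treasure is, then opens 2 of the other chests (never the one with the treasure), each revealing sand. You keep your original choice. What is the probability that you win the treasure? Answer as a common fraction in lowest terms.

The host can always open 2 empty chests regardless of your choice, so the reveals give no information about your original chest.
P(win by staying) = 1/7.

1/7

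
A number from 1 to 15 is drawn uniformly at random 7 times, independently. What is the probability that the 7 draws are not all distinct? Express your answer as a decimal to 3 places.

P(all 7 different) = 15/15 · 14/15 · ··· · 9/15 ≈ 0.190.
P(at least two equal) = 1 − 0.190 = 0.810.

0.810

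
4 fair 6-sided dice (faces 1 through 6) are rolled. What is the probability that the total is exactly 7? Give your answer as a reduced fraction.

5/324

There are 6^4 = 1296 equally likely outcomes.
The number of ordered 4-tuples from {1,…,6} summing to 7 is 20.
P(sum = 7) = 20/1296 = 5/324.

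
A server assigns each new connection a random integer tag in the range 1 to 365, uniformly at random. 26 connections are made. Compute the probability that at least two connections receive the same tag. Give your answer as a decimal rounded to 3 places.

It's easier to compute the probability that all 26 are distinct.
P(all distinct) = 365/365 · 364/365 · ··· · 340/365 ≈ 0.402.
So the probability of at least one match is 1 − 0.402 = 0.598.

0.598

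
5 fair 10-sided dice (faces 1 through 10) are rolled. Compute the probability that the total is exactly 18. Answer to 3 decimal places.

0.022

There are 10^5 = 100000 equally likely outcomes.
The number of ordered 5-tuples from {1,…,10} summing to 18 is 2205.
P(sum = 18) = 2205/100000 = 441/20000 ≈ 0.022.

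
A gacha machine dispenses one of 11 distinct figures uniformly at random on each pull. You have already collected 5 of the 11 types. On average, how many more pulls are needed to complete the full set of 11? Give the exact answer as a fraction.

539/20

Starting from 5 distinct types, each trial gives a new one with probability (11−i)/11 when i types are held, so the wait for the next new type is 11/(11−i).
E = 11/6 + 11/5 + 11/4 + 11/3 + 11/2 + 11/1 = 539/20.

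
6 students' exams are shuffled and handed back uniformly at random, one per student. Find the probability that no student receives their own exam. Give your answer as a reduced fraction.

53/144

This is the derangement probability: permutations of 6 with no fixed point.
D(6) = 6! · (1 − 1/1! + 1/2! − ··· + (−1)^6/6!) = 265.
P = 265/720 = 53/144.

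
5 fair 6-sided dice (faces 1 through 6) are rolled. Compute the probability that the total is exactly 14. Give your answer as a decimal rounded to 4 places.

0.0694

There are 6^5 = 7776 equally likely outcomes.
The number of ordered 5-tuples from {1,…,6} summing to 14 is 540.
P(sum = 14) = 540/7776 = 5/72 ≈ 0.0694.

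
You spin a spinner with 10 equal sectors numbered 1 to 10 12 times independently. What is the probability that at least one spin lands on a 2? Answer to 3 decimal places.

0.718

P(no spin lands on a 2) = (9/10)^12 ≈ 0.282.
P(at least one) = 1 − 0.282 = 0.718.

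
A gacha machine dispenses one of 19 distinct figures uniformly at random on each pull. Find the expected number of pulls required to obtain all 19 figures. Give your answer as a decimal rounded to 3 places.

After i distinct types are collected, each trial gives a new one with probability (19−i)/19, so the expected wait for the next new type is 19/(19−i).
E = 19/19 + 19/18 + 19/17 + 19/16 + 19/15 + 19/14 + 19/13 + 19/12 + 19/11 + 19/10 + 19/9 + 19/8 + 19/7 + 19/6 + 19/5 + 19/4 + 19/3 + 19/2 + 19/1 = 275295799/4084080 ≈ 67.407.

67.407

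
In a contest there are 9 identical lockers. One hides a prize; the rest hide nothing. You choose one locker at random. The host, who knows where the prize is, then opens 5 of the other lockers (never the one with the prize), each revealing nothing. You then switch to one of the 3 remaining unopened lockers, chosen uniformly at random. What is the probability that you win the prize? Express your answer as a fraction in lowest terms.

Your original locker holds the prize with probability 1/9, so the other 8 collectively hold it with probability 8/9.
The host can always find 5 empty lockers to open, so the reveals don't change that 8/9; it is now spread over the 3 remaining unopened lockers.
P(win by switching) = (8/9) · (1/3) = 8/27.

8/27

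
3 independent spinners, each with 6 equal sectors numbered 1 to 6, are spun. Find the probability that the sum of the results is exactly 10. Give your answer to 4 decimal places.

There are 6^3 = 216 equally likely outcomes.
The number of ordered 3-tuples from {1,…,6} summing to 10 is 27.
P(sum = 10) = 27/216 = 1/8 ≈ 0.1250.

0.1250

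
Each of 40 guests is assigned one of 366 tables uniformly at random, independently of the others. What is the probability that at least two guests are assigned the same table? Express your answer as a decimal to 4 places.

It's easier to compute the probability that all 40 are distinct.
P(all distinct) = 366/366 · 365/366 · ··· · 327/366 ≈ 0.1095.
So the probability of at least one match is 1 − 0.1095 = 0.8905.

0.8905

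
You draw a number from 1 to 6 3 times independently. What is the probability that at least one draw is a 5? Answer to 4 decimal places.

0.4213

P(no draw is a 5) = (5/6)^3 ≈ 0.5787.
P(at least one) = 1 − 0.5787 = 0.4213.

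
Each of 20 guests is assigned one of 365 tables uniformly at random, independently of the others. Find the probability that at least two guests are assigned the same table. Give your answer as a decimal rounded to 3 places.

It's easier to compute the probability that all 20 are distinct.
P(all distinct) = 365/365 · 364/365 · ··· · 346/365 ≈ 0.589.
So the probability of at least one match is 1 − 0.589 = 0.411.

0.411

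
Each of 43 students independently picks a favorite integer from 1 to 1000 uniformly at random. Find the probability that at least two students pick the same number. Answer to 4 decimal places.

0.5999

It's easier to compute the probability that all 43 are distinct.
P(all distinct) = 1000/1000 · 999/1000 · ··· · 958/1000 ≈ 0.4001.
So the probability of at least one match is 1 − 0.4001 = 0.5999.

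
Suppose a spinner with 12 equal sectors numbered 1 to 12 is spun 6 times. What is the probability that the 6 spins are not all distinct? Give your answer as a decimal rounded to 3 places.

0.777

P(all 6 different) = 12/12 · 11/12 · ··· · 7/12 ≈ 0.223.
P(at least two equal) = 1 − 0.223 = 0.777.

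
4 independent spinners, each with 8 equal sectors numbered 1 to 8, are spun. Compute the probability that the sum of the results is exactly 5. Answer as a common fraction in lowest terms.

1/1024

There are 8^4 = 4096 equally likely outcomes.
The number of ordered 4-tuples from {1,…,8} summing to 5 is 4.
P(sum = 5) = 4/4096 = 1/1024.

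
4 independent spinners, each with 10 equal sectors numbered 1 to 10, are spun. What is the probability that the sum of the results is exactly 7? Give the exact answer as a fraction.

There are 10^4 = 10000 equally likely outcomes.
The number of ordered 4-tuples from {1,…,10} summing to 7 is 20.
P(sum = 7) = 20/10000 = 1/500.

1/500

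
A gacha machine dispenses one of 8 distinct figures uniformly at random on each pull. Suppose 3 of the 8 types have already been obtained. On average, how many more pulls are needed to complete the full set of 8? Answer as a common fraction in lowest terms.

Starting from 3 distinct types, each trial gives a new one with probability (8−i)/8 when i types are held, so the wait for the next new type is 8/(8−i).
E = 8/5 + 8/4 + 8/3 + 8/2 + 8/1 = 274/15.

274/15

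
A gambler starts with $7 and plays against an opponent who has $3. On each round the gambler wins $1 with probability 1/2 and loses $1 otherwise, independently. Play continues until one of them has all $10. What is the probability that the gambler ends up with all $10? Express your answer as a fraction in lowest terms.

With a fair step, P(i) = ½P(i−1) + ½P(i+1) with P(0)=0, P(10)=1 has the linear solution P(i) = i/10.
P(7) = 7/10.

7/10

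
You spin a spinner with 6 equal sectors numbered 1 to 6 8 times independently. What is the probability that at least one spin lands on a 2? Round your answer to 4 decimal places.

0.7674

P(no spin lands on a 2) = (5/6)^8 ≈ 0.2326.
P(at least one) = 1 − 0.2326 = 0.7674.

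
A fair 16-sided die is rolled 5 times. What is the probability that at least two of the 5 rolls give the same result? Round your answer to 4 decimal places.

P(all 5 different) = 16/16 · 15/16 · ··· · 12/16 ≈ 0.4999.
P(at least two equal) = 1 − 0.4999 = 0.5001.

0.5001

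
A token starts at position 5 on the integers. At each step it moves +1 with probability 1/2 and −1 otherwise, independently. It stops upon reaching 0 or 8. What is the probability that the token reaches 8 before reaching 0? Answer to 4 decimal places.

With a fair step, P(i) = ½P(i−1) + ½P(i+1) with P(0)=0, P(8)=1 has the linear solution P(i) = i/8.
P(5) = 5/8 ≈ 0.6250.

0.6250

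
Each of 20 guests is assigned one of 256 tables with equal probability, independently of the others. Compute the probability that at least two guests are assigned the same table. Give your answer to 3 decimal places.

0.533

It's easier to compute the probability that all 20 are distinct.
P(all distinct) = 256/256 · 255/256 · ··· · 237/256 ≈ 0.467.
So the probability of at least one match is 1 − 0.467 = 0.533.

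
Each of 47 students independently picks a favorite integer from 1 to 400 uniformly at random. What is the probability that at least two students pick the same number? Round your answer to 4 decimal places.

It's easier to compute the probability that all 47 are distinct.
P(all distinct) = 400/400 · 399/400 · ··· · 354/400 ≈ 0.0600.
So the probability of at least one match is 1 − 0.0600 = 0.9400.

0.9400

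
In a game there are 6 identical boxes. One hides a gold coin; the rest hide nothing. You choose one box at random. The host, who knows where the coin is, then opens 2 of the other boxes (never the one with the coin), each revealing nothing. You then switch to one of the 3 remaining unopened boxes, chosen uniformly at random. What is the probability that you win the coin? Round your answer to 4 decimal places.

Your original box holds the coin with probability 1/6, so the other 5 collectively hold it with probability 5/6.
The host can always find 2 empty boxes to open, so the reveals don't change that 5/6; it is now spread over the 3 remaining unopened boxes.
P(win by switching) = (5/6) · (1/3) = 5/18 ≈ 0.2778.

0.2778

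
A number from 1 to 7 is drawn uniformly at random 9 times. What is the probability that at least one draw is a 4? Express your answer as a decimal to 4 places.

0.7503

P(no draw is a 4) = (6/7)^9 ≈ 0.2497.
P(at least one) = 1 − 0.2497 = 0.7503.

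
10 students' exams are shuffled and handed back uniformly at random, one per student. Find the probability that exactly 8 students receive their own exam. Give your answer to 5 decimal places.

Choose which 8 of the 10 are fixed: C(10,8) = 45 ways.
The remaining 2 must have no fixed point: D(2) = 1.
P = 45·1/3628800 = 1/80640 ≈ 0.00001.

0.00001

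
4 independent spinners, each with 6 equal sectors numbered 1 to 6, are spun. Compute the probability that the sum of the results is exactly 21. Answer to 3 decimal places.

0.015

There are 6^4 = 1296 equally likely outcomes.
The number of ordered 4-tuples from {1,…,6} summing to 21 is 20.
P(sum = 21) = 20/1296 = 5/324 ≈ 0.015.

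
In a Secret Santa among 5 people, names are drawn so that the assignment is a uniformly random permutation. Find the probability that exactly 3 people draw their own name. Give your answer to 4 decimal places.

Choose which 3 of the 5 are fixed: C(5,3) = 10 ways.
The remaining 2 must have no fixed point: D(2) = 1.
P = 10·1/120 = 1/12 ≈ 0.0833.

0.0833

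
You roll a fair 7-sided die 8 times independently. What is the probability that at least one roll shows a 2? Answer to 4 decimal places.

P(no roll shows a 2) = (6/7)^8 ≈ 0.2914.
P(at least one) = 1 − 0.2914 = 0.7086.

0.7086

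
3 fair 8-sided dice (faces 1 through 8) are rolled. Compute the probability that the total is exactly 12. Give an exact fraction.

There are 8^3 = 512 equally likely outcomes.
The number of ordered 3-tuples from {1,…,8} summing to 12 is 46.
P(sum = 12) = 46/512 = 23/256.

23/256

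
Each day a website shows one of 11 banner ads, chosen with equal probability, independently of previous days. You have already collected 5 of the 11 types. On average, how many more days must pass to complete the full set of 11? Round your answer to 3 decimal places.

26.950

Starting from 5 distinct types, each trial gives a new one with probability (11−i)/11 when i types are held, so the wait for the next new type is 11/(11−i).
E = 11/6 + 11/5 + 11/4 + 11/3 + 11/2 + 11/1 = 539/20 ≈ 26.950.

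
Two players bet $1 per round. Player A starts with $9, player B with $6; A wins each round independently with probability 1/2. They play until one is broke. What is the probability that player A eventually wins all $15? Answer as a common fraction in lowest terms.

3/5

With a fair step, P(i) = ½P(i−1) + ½P(i+1) with P(0)=0, P(15)=1 has the linear solution P(i) = i/15.
P(9) = 9/15 = 3/5.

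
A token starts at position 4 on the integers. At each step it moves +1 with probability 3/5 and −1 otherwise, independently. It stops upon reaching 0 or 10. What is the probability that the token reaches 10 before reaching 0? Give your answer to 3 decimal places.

0.817

Let r = q/p = (2/5)/(3/5) = 2/3. The recurrence P(i) = p·P(i+1) + q·P(i−1) with P(0)=0, P(10)=1 gives P(i) = (1 − r^i)/(1 − r^10).
P(4) = (1 − (2/3)^4) / (1 − (2/3)^10) = 9477/11605 ≈ 0.817.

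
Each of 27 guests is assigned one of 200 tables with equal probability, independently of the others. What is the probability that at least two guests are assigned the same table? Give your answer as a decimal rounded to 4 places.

It's easier to compute the probability that all 27 are distinct.
P(all distinct) = 200/200 · 199/200 · ··· · 174/200 ≈ 0.1591.
So the probability of at least one match is 1 − 0.1591 = 0.8409.

0.8409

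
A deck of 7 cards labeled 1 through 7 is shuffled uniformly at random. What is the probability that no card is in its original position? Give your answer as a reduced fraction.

This is the derangement probability: permutations of 7 with no fixed point.
D(7) = 7! · (1 − 1/1! + 1/2! − ··· + (−1)^7/7!) = 1854.
P = 1854/5040 = 103/280.

103/280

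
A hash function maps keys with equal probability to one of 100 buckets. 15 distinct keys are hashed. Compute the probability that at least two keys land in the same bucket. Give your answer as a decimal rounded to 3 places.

0.669

It's easier to compute the probability that all 15 are distinct.
P(all distinct) = 100/100 · 99/100 · ··· · 86/100 ≈ 0.331.
So the probability of at least one match is 1 − 0.331 = 0.669.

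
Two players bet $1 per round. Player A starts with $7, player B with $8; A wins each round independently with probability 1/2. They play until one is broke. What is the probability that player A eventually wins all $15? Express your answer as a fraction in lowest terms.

7/15

With a fair step, P(i) = ½P(i−1) + ½P(i+1) with P(0)=0, P(15)=1 has the linear solution P(i) = i/15.
P(7) = 7/15.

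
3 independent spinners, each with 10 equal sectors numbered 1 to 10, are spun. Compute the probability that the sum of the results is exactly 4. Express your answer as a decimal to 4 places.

0.0030

There are 10^3 = 1000 equally likely outcomes.
The number of ordered 3-tuples from {1,…,10} summing to 4 is 3.
P(sum = 4) = 3/1000 ≈ 0.0030.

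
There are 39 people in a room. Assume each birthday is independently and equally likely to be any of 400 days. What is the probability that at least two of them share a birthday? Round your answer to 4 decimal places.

It's easier to compute the probability that all 39 are distinct.
P(all distinct) = 400/400 · 399/400 · ··· · 362/400 ≈ 0.1473.
So the probability of at least one match is 1 − 0.1473 = 0.8527.

0.8527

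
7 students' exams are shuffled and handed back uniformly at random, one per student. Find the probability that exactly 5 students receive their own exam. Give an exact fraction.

Choose which 5 of the 7 are fixed: C(7,5) = 21 ways.
The remaining 2 must have no fixed point: D(2) = 1.
P = 21·1/5040 = 1/240.

1/240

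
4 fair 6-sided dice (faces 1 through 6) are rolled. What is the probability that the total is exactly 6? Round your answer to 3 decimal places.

0.008

There are 6^4 = 1296 equally likely outcomes.
The number of ordered 4-tuples from {1,…,6} summing to 6 is 10.
P(sum = 6) = 10/1296 = 5/648 ≈ 0.008.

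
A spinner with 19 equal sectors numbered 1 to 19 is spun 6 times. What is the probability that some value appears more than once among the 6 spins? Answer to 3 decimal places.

P(all 6 different) = 19/19 · 18/19 · ··· · 14/19 ≈ 0.415.
P(at least two equal) = 1 − 0.415 = 0.585.

0.585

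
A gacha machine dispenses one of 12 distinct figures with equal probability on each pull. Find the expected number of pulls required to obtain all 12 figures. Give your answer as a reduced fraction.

After i distinct types are collected, each trial gives a new one with probability (12−i)/12, so the expected wait for the next new type is 12/(12−i).
E = 12/12 + 12/11 + 12/10 + 12/9 + 12/8 + 12/7 + 12/6 + 12/5 + 12/4 + 12/3 + 12/2 + 12/1 = 86021/2310.

86021/2310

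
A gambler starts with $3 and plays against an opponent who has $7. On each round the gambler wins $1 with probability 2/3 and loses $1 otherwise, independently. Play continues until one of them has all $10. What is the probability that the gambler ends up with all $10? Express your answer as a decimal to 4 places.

Let r = q/p = (1/3)/(2/3) = 1/2. The recurrence P(i) = p·P(i+1) + q·P(i−1) with P(0)=0, P(10)=1 gives P(i) = (1 − r^i)/(1 − r^10).
P(3) = (1 − (1/2)^3) / (1 − (1/2)^10) = 896/1023 ≈ 0.8759.

0.8759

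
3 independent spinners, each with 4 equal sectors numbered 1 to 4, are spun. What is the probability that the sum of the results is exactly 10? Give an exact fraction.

3/32

There are 4^3 = 64 equally likely outcomes.
The number of ordered 3-tuples from {1,…,4} summing to 10 is 6.
P(sum = 10) = 6/64 = 3/32.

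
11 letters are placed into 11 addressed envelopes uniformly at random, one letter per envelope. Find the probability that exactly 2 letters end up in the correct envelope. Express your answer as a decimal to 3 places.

Choose which 2 of the 11 are fixed: C(11,2) = 55 ways.
The remaining 9 must have no fixed point: D(9) = 133496.
P = 55·133496/39916800 = 16687/90720 ≈ 0.184.

0.184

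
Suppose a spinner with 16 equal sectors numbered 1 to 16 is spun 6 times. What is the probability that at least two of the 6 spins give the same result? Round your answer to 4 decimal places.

P(all 6 different) = 16/16 · 15/16 · ··· · 11/16 ≈ 0.3437.
P(at least two equal) = 1 − 0.3437 = 0.6563.

0.6563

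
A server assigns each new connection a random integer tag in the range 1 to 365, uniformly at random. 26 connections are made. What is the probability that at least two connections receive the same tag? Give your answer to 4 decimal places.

0.5982

It's easier to compute the probability that all 26 are distinct.
P(all distinct) = 365/365 · 364/365 · ··· · 340/365 ≈ 0.4018.
So the probability of at least one match is 1 − 0.4018 = 0.5982.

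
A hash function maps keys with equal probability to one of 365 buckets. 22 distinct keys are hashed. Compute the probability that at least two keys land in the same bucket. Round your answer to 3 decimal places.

It's easier to compute the probability that all 22 are distinct.
P(all distinct) = 365/365 · 364/365 · ··· · 344/365 ≈ 0.524.
So the probability of at least one match is 1 − 0.524 = 0.476.

0.476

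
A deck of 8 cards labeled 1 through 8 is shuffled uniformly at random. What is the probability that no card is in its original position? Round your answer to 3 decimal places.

0.368

This is the derangement probability: permutations of 8 with no fixed point.
D(8) = 8! · (1 − 1/1! + 1/2! − ··· + (−1)^8/8!) = 14833.
P = 14833/40320 = 2119/5760 ≈ 0.368.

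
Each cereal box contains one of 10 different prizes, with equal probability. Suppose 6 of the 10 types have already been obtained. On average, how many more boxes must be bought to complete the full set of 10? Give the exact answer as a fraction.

125/6

Starting from 6 distinct types, each trial gives a new one with probability (10−i)/10 when i types are held, so the wait for the next new type is 10/(10−i).
E = 10/4 + 10/3 + 10/2 + 10/1 = 125/6.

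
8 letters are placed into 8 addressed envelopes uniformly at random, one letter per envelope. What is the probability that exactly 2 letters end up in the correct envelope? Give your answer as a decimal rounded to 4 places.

0.1840

Choose which 2 of the 8 are fixed: C(8,2) = 28 ways.
The remaining 6 must have no fixed point: D(6) = 265.
P = 28·265/40320 = 53/288 ≈ 0.1840.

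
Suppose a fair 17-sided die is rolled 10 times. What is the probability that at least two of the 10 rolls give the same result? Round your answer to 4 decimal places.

0.9650

P(all 10 different) = 17/17 · 16/17 · ··· · 8/17 ≈ 0.0350.
P(at least two equal) = 1 − 0.0350 = 0.9650.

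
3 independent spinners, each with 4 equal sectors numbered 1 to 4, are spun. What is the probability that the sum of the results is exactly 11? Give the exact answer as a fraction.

3/64

There are 4^3 = 64 equally likely outcomes.
The number of ordered 3-tuples from {1,…,4} summing to 11 is 3.
P(sum = 11) = 3/64.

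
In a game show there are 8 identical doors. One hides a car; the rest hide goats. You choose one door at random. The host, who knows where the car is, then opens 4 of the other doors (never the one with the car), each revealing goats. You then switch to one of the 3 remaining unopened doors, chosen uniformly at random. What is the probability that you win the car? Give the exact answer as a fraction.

Your original door holds the car with probability 1/8, so the other 7 collectively hold it with probability 7/8.
The host can always find 4 empty doors to open, so the reveals don't change that 7/8; it is now spread over the 3 remaining unopened doors.
P(win by switching) = (7/8) · (1/3) = 7/24.

7/24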